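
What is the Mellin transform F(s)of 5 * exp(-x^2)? 5 * gamma(s/2)/2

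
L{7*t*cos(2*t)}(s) 7*(s^2 - 4)/(s^2 + 4)^2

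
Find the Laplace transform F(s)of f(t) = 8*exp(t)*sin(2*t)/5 16/(5*((s - 1)^2 + 4))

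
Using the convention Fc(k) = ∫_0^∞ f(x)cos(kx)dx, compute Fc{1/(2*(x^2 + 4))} pi*exp(-2*k)/8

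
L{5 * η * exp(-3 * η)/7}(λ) 5/(7 * (λ + 3)^2)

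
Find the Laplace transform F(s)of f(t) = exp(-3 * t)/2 1/(2 * (s + 3))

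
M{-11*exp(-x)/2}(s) -11*gamma(s)/2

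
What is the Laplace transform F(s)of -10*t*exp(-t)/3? -10/(3*(s + 1)^2)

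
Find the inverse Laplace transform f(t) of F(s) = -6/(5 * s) -6/5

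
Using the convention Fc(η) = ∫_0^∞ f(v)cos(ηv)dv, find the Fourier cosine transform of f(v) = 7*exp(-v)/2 7/(2*(η^2 + 1))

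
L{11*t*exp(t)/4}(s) 11/(4*(s - 1)^2)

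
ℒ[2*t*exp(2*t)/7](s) 2/(7*(s - 2)^2)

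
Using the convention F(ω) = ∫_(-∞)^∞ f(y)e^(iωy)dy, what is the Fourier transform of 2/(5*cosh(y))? 2*pi/(5*cosh(pi*ω/2))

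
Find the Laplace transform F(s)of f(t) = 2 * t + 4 2/s^2 + 4/s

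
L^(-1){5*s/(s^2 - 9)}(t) 5*cosh(3*t)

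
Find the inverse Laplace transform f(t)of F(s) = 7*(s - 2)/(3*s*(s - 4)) 7*exp(2*t)*cosh(2*t)/3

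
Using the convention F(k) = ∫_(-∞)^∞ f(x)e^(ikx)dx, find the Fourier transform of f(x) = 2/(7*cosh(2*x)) pi/(7*cosh(pi*k/4))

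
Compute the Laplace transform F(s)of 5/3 5/(3 * s)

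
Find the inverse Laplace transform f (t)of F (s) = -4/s -4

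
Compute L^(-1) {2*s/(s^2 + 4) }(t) 2*cos(2*t) 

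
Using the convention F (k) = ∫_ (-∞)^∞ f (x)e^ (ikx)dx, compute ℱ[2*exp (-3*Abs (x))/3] 4/ (k^2 + 9)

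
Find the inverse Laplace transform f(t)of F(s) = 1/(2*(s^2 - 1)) sinh(t)/2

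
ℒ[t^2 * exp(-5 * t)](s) 2/(s + 5)^3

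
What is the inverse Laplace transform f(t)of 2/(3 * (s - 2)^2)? 2 * t * exp(2 * t)/3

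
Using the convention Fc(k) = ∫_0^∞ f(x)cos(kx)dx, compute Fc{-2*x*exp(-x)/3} 2*(k^2 - 1)/(3*(k^2+1)^2)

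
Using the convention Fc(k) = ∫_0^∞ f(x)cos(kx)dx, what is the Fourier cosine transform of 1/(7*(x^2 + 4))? pi*exp(-2*k)/28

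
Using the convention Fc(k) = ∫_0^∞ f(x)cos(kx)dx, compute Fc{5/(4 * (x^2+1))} 5 * pi * exp(-k)/8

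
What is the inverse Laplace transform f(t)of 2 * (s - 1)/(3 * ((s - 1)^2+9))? 2 * exp(t) * cos(3 * t)/3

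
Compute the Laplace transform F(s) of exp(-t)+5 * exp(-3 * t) 5/(s+3)+1/(s+1) 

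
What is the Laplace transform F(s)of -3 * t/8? -3/(8 * s^2)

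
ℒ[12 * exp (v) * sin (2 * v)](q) 24/ ( (q - 1)^2+4)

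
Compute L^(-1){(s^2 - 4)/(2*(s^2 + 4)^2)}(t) t*cos(2*t)/2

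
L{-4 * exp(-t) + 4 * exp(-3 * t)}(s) 4/(s + 3) - 4/(s + 1)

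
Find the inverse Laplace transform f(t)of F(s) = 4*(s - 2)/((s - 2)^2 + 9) 4*exp(2*t)*cos(3*t)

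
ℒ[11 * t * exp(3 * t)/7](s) 11/(7 * (s - 3)^2)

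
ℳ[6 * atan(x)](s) -3 * pi * sec(pi * s/2)/s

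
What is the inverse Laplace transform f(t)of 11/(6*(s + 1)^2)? 11*t*exp(-t)/6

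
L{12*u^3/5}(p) 72/(5*p^4)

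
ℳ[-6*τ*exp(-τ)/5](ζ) -6*gamma(ζ + 1)/5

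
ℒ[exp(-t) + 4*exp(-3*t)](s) 4/(s + 3) + 1/(s + 1)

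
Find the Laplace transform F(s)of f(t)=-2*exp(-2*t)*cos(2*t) 2*(-s - 2)/((s + 2)^2 + 4)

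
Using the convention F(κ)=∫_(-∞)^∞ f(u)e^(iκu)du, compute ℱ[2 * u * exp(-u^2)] I * sqrt(pi) * κ * exp(-κ^2/4)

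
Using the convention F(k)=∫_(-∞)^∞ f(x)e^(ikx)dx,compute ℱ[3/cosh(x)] 3*pi/cosh(pi*k/2)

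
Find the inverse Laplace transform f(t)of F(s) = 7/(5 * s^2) 7 * t/5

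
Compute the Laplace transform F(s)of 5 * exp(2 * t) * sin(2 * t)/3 10/(3 * ((s - 2)^2 + 4))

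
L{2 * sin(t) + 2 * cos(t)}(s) 2/(s^2 + 1) + 2 * s/(s^2 + 1)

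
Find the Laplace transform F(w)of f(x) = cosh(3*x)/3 w/(3*(w^2 - 9))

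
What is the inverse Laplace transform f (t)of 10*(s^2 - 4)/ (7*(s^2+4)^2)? 10*t*cos (2*t)/7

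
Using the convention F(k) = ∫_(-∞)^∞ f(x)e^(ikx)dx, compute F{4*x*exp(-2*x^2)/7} sqrt(2)*I*sqrt(pi)*k*exp(-k^2/8)/14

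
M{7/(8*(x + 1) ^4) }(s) 7*gamma(s)*gamma(4 - s) /48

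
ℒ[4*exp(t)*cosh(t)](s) 4*(s - 1)/(s*(s - 2))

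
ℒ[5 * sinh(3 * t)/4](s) 15/(4 * (s^2 - 9))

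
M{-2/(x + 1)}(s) -2*pi*csc(pi*s)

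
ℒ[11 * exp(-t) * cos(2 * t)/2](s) 11 * (s + 1)/(2 * ((s + 1)^2 + 4))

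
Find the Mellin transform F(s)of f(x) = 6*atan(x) -3*pi*sec(pi*s/2)/s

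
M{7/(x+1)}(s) 7*pi*csc(pi*s)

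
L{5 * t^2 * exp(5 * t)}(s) 10/(s - 5)^3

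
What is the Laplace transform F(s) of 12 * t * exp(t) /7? 12/(7 * (s - 1) ^2) 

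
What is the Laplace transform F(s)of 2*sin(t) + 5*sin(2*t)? 2/(s^2 + 1) + 10/(s^2 + 4)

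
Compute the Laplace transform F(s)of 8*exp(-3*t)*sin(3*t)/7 24/(7*((s + 3)^2 + 9))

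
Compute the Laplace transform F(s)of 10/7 10/(7*s)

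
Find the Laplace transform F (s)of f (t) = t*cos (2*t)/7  (s^2 - 4)/ (7*(s^2 + 4)^2)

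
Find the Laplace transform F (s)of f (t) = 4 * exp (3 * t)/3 4/ (3 * (s - 3))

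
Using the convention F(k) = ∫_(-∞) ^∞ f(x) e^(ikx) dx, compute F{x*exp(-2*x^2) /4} sqrt(2)*I*sqrt(pi)*k*exp(-k^2/8) /32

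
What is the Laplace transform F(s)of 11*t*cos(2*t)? 11*(s^2 - 4)/(s^2 + 4)^2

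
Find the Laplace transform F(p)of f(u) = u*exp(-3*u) (p + 3)^(-2)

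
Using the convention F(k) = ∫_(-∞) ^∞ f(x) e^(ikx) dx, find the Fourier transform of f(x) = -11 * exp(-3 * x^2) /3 -11 * sqrt(3) * sqrt(pi) * exp(-k^2/12) /9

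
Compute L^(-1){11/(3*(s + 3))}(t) 11*exp(-3*t)/3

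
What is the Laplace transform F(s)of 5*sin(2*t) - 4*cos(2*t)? 10/(s^2 + 4) - 4*s/(s^2 + 4)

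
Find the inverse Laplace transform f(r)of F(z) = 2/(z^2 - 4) sinh(2*r)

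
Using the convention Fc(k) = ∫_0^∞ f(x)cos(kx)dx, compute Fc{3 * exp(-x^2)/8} 3 * sqrt(pi) * exp(-k^2/4)/16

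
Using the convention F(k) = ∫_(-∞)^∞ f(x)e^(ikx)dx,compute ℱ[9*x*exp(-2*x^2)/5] 9*sqrt(2)*I*sqrt(pi)*k*exp(-k^2/8)/40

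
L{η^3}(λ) 6/λ^4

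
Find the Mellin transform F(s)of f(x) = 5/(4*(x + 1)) 5*pi*csc(pi*s)/4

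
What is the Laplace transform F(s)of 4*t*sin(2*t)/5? 16*s/(5*(s^2 + 4)^2)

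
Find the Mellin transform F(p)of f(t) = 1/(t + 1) pi * csc(pi * p)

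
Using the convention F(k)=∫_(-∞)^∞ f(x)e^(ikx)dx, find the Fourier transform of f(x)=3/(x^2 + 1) 3 * pi * exp(-Abs(k))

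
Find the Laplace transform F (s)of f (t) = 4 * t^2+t s^ (-2)+8/s^3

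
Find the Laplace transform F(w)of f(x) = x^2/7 2/(7 * w^3)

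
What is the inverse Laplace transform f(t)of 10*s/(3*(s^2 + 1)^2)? 5*t*sin(t)/3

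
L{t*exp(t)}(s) (s - 1)^(-2)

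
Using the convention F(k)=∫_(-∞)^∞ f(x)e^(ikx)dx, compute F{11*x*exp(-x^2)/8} 11*I*sqrt(pi)*k*exp(-k^2/4)/16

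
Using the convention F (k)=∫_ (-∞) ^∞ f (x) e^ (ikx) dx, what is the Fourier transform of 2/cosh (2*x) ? pi/cosh (pi*k/4) 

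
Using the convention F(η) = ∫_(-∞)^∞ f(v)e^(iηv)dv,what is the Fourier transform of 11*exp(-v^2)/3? 11*sqrt(pi)*exp(-η^2/4)/3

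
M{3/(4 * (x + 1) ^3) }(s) 3 * pi * (s - 2) * (s - 1) /(8 * sin(pi * s) ) 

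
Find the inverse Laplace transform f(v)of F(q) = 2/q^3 v^2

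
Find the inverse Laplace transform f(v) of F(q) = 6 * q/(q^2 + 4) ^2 3 * v * sin(2 * v) /2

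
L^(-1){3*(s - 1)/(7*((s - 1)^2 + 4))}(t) 3*exp(t)*cos(2*t)/7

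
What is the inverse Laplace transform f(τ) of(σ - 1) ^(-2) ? τ*exp(τ) 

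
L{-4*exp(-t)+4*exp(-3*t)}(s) 4/(s+3)-4/(s+1)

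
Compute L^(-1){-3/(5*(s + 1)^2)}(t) -3*t*exp(-t)/5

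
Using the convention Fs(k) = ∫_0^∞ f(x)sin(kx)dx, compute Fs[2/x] pi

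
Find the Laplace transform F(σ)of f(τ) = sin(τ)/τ atan(1/σ)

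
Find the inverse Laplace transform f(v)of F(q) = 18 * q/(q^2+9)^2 3 * v * sin(3 * v)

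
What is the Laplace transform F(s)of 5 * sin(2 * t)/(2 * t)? 5 * atan(2/s)/2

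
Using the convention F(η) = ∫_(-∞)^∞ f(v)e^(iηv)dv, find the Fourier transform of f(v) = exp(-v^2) sqrt(pi) * exp(-η^2/4)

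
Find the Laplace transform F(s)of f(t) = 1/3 1/(3*s)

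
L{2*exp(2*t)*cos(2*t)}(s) 2*(s - 2)/((s - 2)^2 + 4)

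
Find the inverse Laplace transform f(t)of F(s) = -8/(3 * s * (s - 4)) -4 * exp(2 * t) * sinh(2 * t)/3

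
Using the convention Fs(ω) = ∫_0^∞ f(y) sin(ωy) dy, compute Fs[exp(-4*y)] ω/(ω^2 + 16) 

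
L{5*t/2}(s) 5/(2*s^2)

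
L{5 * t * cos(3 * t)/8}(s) 5 * (s^2 - 9)/(8 * (s^2 + 9)^2)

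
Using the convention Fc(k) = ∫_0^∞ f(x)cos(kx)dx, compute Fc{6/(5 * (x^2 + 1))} 3 * pi * exp(-k)/5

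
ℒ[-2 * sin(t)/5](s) -2/(5 * s^2 + 5)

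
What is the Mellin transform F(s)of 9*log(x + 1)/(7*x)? -9*pi*csc(pi*s)/(7*s - 7)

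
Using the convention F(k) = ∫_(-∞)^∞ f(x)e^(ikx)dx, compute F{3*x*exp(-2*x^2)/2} 3*sqrt(2)*I*sqrt(pi)*k*exp(-k^2/8)/16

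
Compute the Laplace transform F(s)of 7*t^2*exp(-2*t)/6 7/(3*(s+2)^3)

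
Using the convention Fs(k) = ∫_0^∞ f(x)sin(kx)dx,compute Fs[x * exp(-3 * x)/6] k/(k^2 + 9)^2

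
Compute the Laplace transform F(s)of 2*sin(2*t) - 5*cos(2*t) 4/(s^2 + 4) - 5*s/(s^2 + 4)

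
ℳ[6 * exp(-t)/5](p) 6 * gamma(p)/5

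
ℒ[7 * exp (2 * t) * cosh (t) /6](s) 7 * (s - 2) / (6 * ( (s - 2) ^2-1) ) 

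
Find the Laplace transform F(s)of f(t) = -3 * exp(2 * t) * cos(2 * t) 3 * (2 - s)/((s - 2)^2+4)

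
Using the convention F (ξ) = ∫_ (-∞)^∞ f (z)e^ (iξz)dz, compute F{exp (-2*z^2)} sqrt (2)*sqrt (pi)*exp (-ξ^2/8)/2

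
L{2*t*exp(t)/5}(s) 2/(5*(s - 1)^2)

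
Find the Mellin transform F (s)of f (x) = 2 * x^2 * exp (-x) 2 * gamma (s + 2)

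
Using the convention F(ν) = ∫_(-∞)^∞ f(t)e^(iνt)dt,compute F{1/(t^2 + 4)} pi * exp(-2 * Abs(ν))/2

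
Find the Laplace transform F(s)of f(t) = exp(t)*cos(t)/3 (s - 1)/(3*((s - 1)^2 + 1))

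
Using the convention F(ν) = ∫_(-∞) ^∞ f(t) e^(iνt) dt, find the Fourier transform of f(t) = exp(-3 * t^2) sqrt(3) * sqrt(pi) * exp(-ν^2/12) /3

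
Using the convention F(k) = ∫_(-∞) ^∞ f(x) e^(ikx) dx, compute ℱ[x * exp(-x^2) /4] I * sqrt(pi) * k * exp(-k^2/4) /8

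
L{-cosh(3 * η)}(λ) -λ/(λ^2-9)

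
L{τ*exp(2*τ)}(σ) (σ - 2)^(-2)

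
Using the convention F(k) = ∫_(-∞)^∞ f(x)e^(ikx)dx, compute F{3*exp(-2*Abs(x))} 12/(k^2 + 4)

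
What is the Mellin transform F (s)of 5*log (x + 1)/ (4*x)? -5*pi*csc (pi*s)/ (4*s - 4)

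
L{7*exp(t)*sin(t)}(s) 7/((s - 1)^2 + 1)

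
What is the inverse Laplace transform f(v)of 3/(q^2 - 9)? sinh(3 * v)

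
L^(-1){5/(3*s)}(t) 5/3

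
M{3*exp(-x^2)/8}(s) 3*gamma(s/2)/16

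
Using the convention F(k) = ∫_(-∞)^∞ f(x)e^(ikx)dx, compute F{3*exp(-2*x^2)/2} 3*sqrt(2)*sqrt(pi)*exp(-k^2/8)/4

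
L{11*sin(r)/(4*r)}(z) 11*atan(1/z)/4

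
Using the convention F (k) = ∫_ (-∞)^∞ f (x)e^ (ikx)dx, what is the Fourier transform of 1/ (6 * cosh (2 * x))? pi/ (12 * cosh (pi * k/4))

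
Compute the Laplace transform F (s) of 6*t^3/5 36/ (5*s^4) 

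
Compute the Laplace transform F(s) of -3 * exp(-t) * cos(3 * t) 3 * (-s - 1) /((s + 1) ^2 + 9) 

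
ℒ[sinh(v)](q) 1/(q^2 - 1)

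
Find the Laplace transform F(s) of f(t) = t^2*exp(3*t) 2/(s - 3) ^3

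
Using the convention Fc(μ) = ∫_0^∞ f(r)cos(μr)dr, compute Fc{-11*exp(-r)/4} -11/(4*μ^2 + 4)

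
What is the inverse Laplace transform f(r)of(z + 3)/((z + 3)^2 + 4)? exp(-3 * r) * cos(2 * r)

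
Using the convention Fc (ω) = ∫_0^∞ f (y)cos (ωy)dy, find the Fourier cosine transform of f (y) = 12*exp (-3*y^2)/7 2*sqrt (3)*sqrt (pi)*exp (-ω^2/12)/7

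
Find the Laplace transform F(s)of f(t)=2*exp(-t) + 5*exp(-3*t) 5/(s + 3) + 2/(s + 1)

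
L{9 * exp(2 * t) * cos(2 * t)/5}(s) 9 * (s - 2)/(5 * ((s - 2)^2 + 4))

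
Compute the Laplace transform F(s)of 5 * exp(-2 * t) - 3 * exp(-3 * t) 5/(s + 2) - 3/(s + 3)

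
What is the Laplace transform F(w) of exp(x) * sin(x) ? 1/((w - 1) ^2 + 1) 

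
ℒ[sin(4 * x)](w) 4/(w^2+16)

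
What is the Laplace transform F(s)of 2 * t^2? 4/s^3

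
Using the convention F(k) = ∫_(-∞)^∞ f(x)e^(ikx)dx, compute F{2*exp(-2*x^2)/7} sqrt(2)*sqrt(pi)*exp(-k^2/8)/7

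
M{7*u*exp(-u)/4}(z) 7*gamma(z + 1)/4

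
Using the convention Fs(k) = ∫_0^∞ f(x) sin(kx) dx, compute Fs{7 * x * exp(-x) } 14 * k/(k^2 + 1) ^2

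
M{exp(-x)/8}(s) gamma(s)/8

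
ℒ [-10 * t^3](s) -60/s^4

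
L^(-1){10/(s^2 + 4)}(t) 5*sin(2*t)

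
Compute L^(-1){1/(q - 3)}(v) exp(3*v)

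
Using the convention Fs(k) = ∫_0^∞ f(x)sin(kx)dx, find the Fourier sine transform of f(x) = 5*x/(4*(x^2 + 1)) 5*pi*exp(-k)/8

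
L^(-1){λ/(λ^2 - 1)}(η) cosh(η)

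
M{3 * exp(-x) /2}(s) 3 * gamma(s) /2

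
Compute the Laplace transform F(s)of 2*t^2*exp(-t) 4/(s + 1)^3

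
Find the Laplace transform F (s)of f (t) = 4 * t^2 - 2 8/s^3 - 2/s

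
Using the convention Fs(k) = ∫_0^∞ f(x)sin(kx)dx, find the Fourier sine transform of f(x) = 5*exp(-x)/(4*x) 5*atan(k)/4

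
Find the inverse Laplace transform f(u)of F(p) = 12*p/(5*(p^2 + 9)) 12*cos(3*u)/5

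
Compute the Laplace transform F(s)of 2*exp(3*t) 2/(s - 3)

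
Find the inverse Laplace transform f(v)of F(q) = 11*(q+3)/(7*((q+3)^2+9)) 11*exp(-3*v)*cos(3*v)/7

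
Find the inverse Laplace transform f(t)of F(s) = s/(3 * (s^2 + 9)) cos(3 * t)/3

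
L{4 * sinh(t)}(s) 4/(s^2 - 1)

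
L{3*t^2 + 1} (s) 1/s + 6/s^3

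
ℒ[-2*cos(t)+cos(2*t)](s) s/(s^2+4) - 2*s/(s^2+1)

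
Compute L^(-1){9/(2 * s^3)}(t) 9 * t^2/4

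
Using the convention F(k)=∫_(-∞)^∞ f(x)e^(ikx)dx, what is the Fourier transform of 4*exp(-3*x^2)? 4*sqrt(3)*sqrt(pi)*exp(-k^2/12)/3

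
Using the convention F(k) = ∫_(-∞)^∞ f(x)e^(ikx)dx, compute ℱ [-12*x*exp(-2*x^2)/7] -3*sqrt(2)*I*sqrt(pi)*k*exp(-k^2/8)/14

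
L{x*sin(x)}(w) 2*w/(w^2+1)^2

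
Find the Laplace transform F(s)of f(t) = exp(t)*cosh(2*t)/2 (s - 1)/(2*((s - 1)^2-4))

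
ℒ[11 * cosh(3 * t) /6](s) 11 * s/(6 * (s^2 - 9) ) 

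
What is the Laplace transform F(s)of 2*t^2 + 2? 4/s^3 + 2/s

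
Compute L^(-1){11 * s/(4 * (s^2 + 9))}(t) 11 * cos(3 * t)/4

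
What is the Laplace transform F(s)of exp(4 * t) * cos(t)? (s - 4)/((s - 4)^2 + 1)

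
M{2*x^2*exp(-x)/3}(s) 2*gamma(s + 2)/3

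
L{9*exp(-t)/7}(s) 9/(7*(s+1))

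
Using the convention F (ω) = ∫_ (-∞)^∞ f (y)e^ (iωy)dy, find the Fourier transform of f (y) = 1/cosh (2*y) pi/ (2*cosh (pi*ω/4))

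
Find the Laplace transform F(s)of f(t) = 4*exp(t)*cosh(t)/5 4*(s - 1)/(5*s*(s - 2))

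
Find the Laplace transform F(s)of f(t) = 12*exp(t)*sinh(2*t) 24/((s - 1)^2 - 4)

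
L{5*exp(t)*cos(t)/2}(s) 5*(s - 1)/(2*((s - 1)^2+1))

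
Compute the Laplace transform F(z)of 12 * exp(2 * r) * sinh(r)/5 12/(5 * ((z - 2)^2 - 1))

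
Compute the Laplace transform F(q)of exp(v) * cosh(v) (q - 1)/(q * (q - 2))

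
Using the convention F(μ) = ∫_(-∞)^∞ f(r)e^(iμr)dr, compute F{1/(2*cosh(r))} pi/(2*cosh(pi*μ/2))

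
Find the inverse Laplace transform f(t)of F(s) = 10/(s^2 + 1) 10*sin(t)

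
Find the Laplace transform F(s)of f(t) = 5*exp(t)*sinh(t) 5/(s*(s - 2))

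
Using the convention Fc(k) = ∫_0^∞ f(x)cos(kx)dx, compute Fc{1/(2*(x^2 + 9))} pi*exp(-3*k)/12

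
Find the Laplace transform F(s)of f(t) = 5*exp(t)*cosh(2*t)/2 5*(s - 1)/(2*((s - 1)^2 - 4))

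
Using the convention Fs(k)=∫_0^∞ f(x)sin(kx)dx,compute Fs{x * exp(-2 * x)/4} k/(k^2 + 4)^2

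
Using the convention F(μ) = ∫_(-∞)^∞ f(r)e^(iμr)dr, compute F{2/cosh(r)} 2*pi/cosh(pi*μ/2)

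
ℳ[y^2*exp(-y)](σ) gamma(σ + 2)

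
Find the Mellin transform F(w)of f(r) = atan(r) -pi*sec(pi*w/2)/(2*w)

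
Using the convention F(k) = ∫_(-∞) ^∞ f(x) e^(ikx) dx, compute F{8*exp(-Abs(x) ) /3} 16/(3*(k^2 + 1) ) 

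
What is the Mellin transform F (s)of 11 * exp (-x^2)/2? 11 * gamma (s/2)/4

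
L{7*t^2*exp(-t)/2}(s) 7/(s + 1)^3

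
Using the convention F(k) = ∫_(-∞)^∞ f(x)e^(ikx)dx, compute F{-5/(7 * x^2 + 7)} -5 * pi * exp(-Abs(k))/7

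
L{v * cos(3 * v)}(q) (q^2 - 9)/(q^2 + 9)^2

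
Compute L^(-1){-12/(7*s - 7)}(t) -12*exp(t)/7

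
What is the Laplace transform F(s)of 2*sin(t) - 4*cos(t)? 2/(s^2 + 1) - 4*s/(s^2 + 1)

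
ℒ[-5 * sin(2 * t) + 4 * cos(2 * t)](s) 4 * s/(s^2 + 4) - 10/(s^2 + 4)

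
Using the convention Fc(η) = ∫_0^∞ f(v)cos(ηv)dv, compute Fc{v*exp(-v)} (1 - η^2)/(η^2 + 1)^2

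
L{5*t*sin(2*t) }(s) 20*s/(s^2 + 4) ^2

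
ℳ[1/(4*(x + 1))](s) pi*csc(pi*s)/4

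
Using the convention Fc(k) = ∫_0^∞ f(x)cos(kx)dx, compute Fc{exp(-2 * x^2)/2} sqrt(2) * sqrt(pi) * exp(-k^2/8)/8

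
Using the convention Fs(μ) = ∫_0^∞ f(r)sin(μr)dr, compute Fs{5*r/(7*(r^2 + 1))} 5*pi*exp(-μ)/14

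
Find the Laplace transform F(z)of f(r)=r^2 2/z^3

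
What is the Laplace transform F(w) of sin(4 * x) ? 4/(w^2 + 16) 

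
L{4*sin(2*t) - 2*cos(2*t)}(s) 8/(s^2 + 4) - 2*s/(s^2 + 4)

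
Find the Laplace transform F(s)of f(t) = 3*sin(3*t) 9/(s^2 + 9)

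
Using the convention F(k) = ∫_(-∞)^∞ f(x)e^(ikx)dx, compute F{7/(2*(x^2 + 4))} 7*pi*exp(-2*Abs(k))/4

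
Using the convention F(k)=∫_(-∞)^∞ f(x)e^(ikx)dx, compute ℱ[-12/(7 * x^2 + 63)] -4 * pi * exp(-3 * Abs(k))/7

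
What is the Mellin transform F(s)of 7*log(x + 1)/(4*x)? -7*pi*csc(pi*s)/(4*s - 4)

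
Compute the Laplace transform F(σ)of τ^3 6/σ^4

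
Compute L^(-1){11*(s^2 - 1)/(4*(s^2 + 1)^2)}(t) 11*t*cos(t)/4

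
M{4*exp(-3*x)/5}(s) 4*gamma(s)/(5*3^s)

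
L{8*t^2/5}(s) 16/(5*s^3)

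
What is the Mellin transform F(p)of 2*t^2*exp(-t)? 2*gamma(p+2)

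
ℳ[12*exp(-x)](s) 12*gamma(s)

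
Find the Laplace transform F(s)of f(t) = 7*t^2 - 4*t 14/s^3 - 4/s^2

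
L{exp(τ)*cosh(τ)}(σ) (σ - 1)/(σ*(σ - 2))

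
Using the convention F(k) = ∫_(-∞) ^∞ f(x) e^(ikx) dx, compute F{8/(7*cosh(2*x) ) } 4*pi/(7*cosh(pi*k/4) ) 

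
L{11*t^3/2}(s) 33/s^4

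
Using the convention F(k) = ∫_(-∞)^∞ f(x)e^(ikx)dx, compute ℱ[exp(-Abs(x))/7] 2/(7 * (k^2+1))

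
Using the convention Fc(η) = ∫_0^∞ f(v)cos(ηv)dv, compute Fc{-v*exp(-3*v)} (η^2 - 9)/(η^2+9)^2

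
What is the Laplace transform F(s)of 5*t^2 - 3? 10/s^3 - 3/s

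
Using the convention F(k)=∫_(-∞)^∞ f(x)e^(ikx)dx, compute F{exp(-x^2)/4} sqrt(pi)*exp(-k^2/4)/4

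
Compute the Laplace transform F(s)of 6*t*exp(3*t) 6/(s - 3)^2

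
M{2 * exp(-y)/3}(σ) 2 * gamma(σ)/3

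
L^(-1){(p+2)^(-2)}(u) u*exp(-2*u)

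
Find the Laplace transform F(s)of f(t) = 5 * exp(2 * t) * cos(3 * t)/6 5 * (s - 2)/(6 * ((s - 2)^2 + 9))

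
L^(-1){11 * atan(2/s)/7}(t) 11 * sin(2 * t)/(7 * t)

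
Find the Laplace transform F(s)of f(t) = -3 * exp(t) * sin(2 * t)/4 -3/(2 * (s - 1)^2 + 8)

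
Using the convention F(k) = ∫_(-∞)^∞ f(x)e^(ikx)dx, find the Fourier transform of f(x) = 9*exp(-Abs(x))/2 9/(k^2 + 1)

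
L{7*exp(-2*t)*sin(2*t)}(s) 14/((s + 2)^2 + 4)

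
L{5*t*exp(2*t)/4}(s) 5/(4*(s - 2)^2)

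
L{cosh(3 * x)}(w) w/(w^2-9)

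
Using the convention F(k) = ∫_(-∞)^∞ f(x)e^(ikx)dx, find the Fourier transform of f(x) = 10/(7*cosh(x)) 10*pi/(7*cosh(pi*k/2))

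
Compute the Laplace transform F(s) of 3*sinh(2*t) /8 3/(4*(s^2 - 4) ) 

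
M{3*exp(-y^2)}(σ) 3*gamma(σ/2)/2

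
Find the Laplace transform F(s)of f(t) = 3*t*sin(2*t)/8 3*s/(2*(s^2 + 4)^2)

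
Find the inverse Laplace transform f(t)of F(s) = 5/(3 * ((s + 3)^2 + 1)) 5 * exp(-3 * t) * sin(t)/3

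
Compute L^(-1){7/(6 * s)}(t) 7/6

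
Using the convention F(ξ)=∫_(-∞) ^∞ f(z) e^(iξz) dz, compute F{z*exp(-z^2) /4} I*sqrt(pi)*ξ*exp(-ξ^2/4) /8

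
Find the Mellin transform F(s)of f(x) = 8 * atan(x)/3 -4 * pi * sec(pi * s/2)/(3 * s)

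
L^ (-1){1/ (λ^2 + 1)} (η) sin (η)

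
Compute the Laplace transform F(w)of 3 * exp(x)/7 3/(7 * (w - 1))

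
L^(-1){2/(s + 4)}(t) 2*exp(-4*t)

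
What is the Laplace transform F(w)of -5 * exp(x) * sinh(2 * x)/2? -5/((w - 1)^2-4)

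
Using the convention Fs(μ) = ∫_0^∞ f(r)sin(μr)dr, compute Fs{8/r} 4*pi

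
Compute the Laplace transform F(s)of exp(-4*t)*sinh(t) 1/((s + 4)^2 - 1)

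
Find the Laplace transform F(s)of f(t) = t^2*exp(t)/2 (s - 1)^(-3)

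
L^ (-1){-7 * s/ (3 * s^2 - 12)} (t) -7 * cosh (2 * t)/3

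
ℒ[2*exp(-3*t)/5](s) 2/(5*(s + 3))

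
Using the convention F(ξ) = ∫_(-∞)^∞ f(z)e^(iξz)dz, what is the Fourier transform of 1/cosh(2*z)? pi/(2*cosh(pi*ξ/4))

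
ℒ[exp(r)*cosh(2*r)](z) (z - 1)/((z - 1)^2 - 4)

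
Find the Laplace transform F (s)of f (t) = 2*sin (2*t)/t 2*atan (2/s)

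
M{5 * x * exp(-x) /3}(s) 5 * gamma(s + 1) /3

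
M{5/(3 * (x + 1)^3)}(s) 5 * pi * (s - 2) * (s - 1)/(6 * sin(pi * s))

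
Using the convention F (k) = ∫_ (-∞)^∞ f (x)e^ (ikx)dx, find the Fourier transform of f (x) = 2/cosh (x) 2*pi/cosh (pi*k/2)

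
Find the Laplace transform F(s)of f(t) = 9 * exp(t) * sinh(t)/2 9/(2 * s * (s - 2))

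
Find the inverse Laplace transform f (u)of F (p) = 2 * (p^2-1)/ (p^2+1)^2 2 * u * cos (u)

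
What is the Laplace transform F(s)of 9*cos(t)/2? 9*s/(2*(s^2 + 1))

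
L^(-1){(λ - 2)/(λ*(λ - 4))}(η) exp(2*η)*cosh(2*η)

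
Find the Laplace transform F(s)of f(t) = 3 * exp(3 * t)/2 3/(2 * (s - 3))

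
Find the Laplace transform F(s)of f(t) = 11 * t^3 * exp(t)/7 66/(7 * (s - 1)^4)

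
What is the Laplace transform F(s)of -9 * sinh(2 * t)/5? -18/(5 * s^2-20)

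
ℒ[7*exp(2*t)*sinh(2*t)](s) 14/(s*(s - 4))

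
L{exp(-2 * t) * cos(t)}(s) (s + 2)/((s + 2)^2 + 1)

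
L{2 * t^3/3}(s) 4/s^4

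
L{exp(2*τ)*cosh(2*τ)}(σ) (σ - 2)/(σ*(σ - 4))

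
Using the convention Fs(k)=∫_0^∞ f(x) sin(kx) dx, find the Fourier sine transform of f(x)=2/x pi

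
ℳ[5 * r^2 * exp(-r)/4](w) 5 * gamma(w + 2)/4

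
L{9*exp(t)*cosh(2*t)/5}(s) 9*(s - 1)/(5*((s - 1)^2 - 4))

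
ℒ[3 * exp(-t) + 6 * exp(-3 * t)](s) 6/(s + 3) + 3/(s + 1)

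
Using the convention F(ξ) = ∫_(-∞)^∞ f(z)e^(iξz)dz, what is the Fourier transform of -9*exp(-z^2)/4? -9*sqrt(pi)*exp(-ξ^2/4)/4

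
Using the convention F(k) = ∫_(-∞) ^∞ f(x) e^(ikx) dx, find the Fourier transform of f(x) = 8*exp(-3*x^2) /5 8*sqrt(3)*sqrt(pi)*exp(-k^2/12) /15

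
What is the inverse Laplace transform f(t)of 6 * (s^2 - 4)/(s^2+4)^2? 6 * t * cos(2 * t)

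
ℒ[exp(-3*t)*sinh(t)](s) 1/((s + 3)^2 - 1)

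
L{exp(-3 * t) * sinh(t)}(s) 1/((s+3)^2-1)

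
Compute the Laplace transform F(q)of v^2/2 q^(-3)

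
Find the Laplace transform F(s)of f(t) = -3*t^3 -18/s^4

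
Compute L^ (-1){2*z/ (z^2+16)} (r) 2*cos (4*r)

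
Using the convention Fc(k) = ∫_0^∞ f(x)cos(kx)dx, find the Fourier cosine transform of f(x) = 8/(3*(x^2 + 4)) 2*pi*exp(-2*k)/3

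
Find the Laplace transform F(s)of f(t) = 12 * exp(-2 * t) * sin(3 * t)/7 36/(7 * ((s + 2)^2 + 9))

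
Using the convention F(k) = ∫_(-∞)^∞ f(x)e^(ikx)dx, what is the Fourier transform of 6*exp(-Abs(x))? 12/(k^2 + 1)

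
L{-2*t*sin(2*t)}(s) -8*s/(s^2+4)^2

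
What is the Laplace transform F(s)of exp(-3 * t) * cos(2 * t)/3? (s + 3)/(3 * ((s + 3)^2 + 4))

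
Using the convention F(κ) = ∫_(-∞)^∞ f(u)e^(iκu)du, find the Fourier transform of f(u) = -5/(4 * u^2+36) -5 * pi * exp(-3 * Abs(κ))/12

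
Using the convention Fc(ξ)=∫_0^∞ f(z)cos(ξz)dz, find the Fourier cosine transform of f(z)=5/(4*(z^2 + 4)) 5*pi*exp(-2*ξ)/16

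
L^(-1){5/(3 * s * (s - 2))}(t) 5 * exp(t) * sinh(t)/3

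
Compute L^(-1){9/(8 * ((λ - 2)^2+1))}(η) 9 * exp(2 * η) * sin(η)/8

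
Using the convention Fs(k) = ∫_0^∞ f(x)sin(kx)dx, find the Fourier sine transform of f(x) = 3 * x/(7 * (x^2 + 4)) 3 * pi * exp(-2 * k)/14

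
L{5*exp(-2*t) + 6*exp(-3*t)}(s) 6/(s + 3) + 5/(s + 2)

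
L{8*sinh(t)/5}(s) 8/(5*(s^2 - 1))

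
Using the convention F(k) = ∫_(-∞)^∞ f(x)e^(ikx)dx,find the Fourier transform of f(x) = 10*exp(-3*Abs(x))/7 60/(7*(k^2 + 9))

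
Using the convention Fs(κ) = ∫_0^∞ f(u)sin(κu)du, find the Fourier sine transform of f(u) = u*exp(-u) 2*κ/(κ^2+1)^2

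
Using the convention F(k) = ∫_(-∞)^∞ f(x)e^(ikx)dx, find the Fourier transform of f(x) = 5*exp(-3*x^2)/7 5*sqrt(3)*sqrt(pi)*exp(-k^2/12)/21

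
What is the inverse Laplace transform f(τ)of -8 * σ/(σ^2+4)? -8 * cos(2 * τ)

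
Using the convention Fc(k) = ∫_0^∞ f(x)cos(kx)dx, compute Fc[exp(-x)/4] 1/(4 * (k^2 + 1))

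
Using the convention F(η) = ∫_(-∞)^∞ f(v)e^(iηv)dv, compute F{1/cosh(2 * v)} pi/(2 * cosh(pi * η/4))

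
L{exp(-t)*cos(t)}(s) (s + 1)/((s + 1)^2 + 1)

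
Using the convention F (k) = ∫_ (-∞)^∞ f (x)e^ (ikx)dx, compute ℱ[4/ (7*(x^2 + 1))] 4*pi*exp (-Abs (k))/7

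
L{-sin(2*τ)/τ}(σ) -atan(2/σ)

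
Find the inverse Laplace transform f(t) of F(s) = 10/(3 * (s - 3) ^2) 10 * t * exp(3 * t) /3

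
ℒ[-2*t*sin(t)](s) -4*s/(s^2 + 1)^2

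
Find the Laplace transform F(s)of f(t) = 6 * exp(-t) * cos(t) 6 * (s + 1)/((s + 1)^2 + 1)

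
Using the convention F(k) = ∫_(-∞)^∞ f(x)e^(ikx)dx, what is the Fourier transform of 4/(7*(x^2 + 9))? 4*pi*exp(-3*Abs(k))/21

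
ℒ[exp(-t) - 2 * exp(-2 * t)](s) 1/(s + 1) - 2/(s + 2)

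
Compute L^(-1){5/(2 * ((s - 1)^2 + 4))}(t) 5 * exp(t) * sin(2 * t)/4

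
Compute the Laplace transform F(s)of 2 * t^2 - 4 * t 4/s^3 - 4/s^2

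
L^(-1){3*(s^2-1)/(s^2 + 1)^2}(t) 3*t*cos(t)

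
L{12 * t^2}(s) 24/s^3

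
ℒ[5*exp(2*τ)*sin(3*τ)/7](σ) 15/(7*((σ - 2)^2+9))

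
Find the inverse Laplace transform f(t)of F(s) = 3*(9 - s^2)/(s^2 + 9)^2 -3*t*cos(3*t)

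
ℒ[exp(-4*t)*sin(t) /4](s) 1/(4*((s + 4) ^2 + 1) ) 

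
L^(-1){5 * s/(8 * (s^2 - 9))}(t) 5 * cosh(3 * t)/8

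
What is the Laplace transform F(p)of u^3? 6/p^4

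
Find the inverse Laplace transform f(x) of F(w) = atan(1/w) sin(x) /x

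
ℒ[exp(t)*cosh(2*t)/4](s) (s - 1)/(4*((s - 1)^2 - 4))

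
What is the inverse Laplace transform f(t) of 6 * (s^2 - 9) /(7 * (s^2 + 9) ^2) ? 6 * t * cos(3 * t) /7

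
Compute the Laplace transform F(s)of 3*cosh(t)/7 3*s/(7*(s^2 - 1))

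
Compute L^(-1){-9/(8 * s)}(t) -9/8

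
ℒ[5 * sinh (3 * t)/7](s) 15/ (7 * (s^2 - 9))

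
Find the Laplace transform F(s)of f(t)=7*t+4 7/s^2+4/s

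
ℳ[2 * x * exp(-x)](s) 2 * gamma(s+1)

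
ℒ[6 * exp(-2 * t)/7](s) 6/(7 * (s + 2))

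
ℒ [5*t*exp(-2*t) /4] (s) 5/(4*(s+2) ^2) 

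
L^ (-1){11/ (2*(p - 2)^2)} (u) 11*u*exp (2*u)/2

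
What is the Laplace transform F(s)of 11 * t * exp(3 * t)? 11/(s - 3)^2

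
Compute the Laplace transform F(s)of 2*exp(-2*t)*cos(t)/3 2*(s + 2)/(3*((s + 2)^2 + 1))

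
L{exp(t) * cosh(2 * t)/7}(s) (s - 1)/(7 * ((s - 1)^2 - 4))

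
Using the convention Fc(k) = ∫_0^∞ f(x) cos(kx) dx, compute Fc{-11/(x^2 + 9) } -11*pi*exp(-3*k) /6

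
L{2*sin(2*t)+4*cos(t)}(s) 4/(s^2+4)+4*s/(s^2+1)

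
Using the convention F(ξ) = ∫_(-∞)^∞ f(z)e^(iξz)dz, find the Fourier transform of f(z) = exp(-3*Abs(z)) 6/(ξ^2 + 9)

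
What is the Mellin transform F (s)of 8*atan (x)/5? -4*pi*sec (pi*s/2)/ (5*s)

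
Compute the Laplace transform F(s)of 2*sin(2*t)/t 2*atan(2/s)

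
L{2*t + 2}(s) 2/s^2 + 2/s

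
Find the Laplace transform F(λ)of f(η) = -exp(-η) -1/(λ + 1)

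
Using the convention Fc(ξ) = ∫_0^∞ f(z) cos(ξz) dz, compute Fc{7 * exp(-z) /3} 7/(3 * (ξ^2+1) ) 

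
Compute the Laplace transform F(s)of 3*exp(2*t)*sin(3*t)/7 9/(7*((s - 2)^2 + 9))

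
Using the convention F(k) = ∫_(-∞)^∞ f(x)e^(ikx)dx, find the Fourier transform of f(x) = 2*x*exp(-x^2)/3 I*sqrt(pi)*k*exp(-k^2/4)/3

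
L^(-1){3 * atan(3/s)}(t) 3 * sin(3 * t)/t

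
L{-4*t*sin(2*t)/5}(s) -16*s/(5*(s^2+4)^2)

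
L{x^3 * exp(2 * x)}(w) 6/(w - 2)^4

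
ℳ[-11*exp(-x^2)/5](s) -11*gamma(s/2)/10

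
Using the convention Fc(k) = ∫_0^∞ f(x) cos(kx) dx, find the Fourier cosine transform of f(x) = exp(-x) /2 1/(2*(k^2 + 1) ) 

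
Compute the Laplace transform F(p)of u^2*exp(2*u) 2/(p - 2)^3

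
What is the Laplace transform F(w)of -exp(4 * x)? -1/(w - 4)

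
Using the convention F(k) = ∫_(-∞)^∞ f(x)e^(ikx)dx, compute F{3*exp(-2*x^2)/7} 3*sqrt(2)*sqrt(pi)*exp(-k^2/8)/14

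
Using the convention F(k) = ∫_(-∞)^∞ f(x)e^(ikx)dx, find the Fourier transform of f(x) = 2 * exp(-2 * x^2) sqrt(2) * sqrt(pi) * exp(-k^2/8)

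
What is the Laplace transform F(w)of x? w^(-2)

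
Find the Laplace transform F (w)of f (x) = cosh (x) w/ (w^2 - 1)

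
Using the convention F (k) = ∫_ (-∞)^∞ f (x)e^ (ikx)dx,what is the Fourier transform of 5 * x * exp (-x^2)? 5 * I * sqrt (pi) * k * exp (-k^2/4)/2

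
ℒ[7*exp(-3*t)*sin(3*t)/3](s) 7/((s + 3)^2 + 9)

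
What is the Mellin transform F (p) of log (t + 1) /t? -pi*csc (pi*p) / (p - 1) 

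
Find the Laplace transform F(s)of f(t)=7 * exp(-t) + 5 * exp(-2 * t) 7/(s + 1) + 5/(s + 2)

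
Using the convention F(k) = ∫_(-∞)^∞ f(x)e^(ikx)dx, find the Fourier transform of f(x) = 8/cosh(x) 8*pi/cosh(pi*k/2)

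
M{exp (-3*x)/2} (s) gamma (s)/ (2*3^s)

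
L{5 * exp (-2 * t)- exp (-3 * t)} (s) 5/ (s+2) - 1/ (s+3)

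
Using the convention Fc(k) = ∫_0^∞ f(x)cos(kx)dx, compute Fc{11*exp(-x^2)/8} 11*sqrt(pi)*exp(-k^2/4)/16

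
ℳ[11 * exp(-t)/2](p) 11 * gamma(p)/2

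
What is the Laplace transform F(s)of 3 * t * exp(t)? 3/(s - 1)^2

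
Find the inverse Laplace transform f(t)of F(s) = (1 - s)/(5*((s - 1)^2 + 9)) -exp(t)*cos(3*t)/5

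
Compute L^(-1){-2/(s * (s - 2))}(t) -2 * exp(t) * sinh(t)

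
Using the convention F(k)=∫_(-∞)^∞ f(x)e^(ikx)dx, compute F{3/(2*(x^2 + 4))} 3*pi*exp(-2*Abs(k))/4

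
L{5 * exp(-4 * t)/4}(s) 5/(4 * (s + 4))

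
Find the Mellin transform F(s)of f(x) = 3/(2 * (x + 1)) 3 * pi * csc(pi * s)/2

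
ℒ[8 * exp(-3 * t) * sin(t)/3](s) 8/(3 * ((s+3)^2+1))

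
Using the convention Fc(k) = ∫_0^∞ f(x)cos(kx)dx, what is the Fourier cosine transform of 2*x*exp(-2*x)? 2*(4 - k^2)/(k^2 + 4)^2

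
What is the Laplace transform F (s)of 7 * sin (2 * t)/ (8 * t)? 7 * atan (2/s)/8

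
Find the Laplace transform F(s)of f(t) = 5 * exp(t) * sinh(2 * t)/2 5/((s - 1)^2-4)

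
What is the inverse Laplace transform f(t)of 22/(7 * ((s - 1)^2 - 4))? 11 * exp(t) * sinh(2 * t)/7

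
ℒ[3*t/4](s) 3/ (4*s^2) 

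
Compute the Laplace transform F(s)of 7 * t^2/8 7/(4 * s^3)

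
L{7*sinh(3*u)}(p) 21/(p^2 - 9)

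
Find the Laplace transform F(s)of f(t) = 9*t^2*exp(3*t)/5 18/(5*(s - 3)^3)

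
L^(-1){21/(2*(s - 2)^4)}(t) 7*t^3*exp(2*t)/4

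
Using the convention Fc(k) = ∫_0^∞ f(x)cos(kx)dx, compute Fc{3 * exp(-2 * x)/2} 3/(k^2 + 4)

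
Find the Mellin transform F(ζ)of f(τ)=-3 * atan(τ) 3 * pi * sec(pi * ζ/2)/(2 * ζ)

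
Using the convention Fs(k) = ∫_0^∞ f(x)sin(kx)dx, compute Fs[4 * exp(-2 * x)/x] 4 * atan(k/2)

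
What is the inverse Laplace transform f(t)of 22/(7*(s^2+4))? 11*sin(2*t)/7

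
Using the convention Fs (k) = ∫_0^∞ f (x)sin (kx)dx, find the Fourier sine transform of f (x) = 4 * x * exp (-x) 8 * k/ (k^2 + 1)^2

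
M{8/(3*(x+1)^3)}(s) 4*pi*(s - 2)*(s - 1)/(3*sin(pi*s))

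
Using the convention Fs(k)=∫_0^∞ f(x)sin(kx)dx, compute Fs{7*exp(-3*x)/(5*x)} 7*atan(k/3)/5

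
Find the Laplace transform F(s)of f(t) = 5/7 5/(7 * s)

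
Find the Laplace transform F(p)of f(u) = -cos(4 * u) -p/(p^2 + 16)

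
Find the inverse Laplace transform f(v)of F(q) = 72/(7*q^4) 12*v^3/7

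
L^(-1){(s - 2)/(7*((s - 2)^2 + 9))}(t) exp(2*t)*cos(3*t)/7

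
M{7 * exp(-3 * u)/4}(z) 7 * gamma(z)/(4 * 3^z)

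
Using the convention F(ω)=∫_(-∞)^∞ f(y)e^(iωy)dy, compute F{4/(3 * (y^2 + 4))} 2 * pi * exp(-2 * Abs(ω))/3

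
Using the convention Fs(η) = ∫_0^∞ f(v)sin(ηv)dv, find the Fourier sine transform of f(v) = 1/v pi/2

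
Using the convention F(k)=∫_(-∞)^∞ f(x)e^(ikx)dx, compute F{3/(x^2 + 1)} 3 * pi * exp(-Abs(k))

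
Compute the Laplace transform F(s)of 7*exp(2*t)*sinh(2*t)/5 14/(5*s*(s - 4))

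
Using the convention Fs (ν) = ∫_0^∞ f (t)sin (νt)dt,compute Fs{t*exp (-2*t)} 4*ν/ (ν^2 + 4)^2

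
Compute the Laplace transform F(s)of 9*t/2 9/(2*s^2)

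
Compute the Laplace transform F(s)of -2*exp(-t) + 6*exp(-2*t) 6/(s + 2) - 2/(s + 1)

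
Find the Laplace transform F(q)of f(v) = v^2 2/q^3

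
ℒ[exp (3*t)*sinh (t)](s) 1/ ( (s - 3)^2 - 1)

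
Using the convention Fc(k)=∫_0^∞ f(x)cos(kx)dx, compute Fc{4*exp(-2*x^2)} sqrt(2)*sqrt(pi)*exp(-k^2/8)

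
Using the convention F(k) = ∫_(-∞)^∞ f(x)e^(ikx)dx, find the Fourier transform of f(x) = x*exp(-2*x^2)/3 sqrt(2)*I*sqrt(pi)*k*exp(-k^2/8)/24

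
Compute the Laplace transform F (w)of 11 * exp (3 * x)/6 11/ (6 * (w - 3))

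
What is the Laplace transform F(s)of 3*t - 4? 3/s^2 - 4/s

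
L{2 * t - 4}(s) 2/s^2 - 4/s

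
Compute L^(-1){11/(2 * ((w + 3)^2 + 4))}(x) 11 * exp(-3 * x) * sin(2 * x)/4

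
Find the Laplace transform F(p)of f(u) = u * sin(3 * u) 6 * p/(p^2+9)^2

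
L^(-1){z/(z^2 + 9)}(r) cos(3*r)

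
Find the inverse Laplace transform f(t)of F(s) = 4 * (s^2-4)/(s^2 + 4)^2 4 * t * cos(2 * t)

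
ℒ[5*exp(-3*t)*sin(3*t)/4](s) 15/(4*((s + 3)^2 + 9))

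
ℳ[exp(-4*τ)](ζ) gamma(ζ)/4^ζ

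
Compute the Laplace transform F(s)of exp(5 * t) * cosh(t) (s - 5)/((s - 5)^2 - 1)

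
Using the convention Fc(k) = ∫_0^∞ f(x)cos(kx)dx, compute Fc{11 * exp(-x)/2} 11/(2 * (k^2 + 1))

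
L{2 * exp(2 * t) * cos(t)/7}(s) 2 * (s - 2)/(7 * ((s - 2)^2 + 1))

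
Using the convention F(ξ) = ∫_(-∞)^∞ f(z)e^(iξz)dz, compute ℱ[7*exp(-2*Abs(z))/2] 14/(ξ^2 + 4)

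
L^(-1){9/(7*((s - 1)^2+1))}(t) 9*exp(t)*sin(t)/7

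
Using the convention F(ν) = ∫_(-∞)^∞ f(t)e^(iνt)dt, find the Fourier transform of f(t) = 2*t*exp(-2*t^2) sqrt(2)*I*sqrt(pi)*ν*exp(-ν^2/8)/4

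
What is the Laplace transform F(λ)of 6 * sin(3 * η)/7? 18/(7 * (λ^2 + 9))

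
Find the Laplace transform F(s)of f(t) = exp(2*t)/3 1/(3*(s - 2))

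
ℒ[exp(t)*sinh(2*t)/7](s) 2/(7*((s - 1)^2 - 4))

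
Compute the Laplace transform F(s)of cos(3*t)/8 s/(8*(s^2+9))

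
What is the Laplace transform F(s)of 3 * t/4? 3/(4 * s^2)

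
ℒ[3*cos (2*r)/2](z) 3*z/ (2*(z^2+4))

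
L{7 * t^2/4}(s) 7/(2 * s^3)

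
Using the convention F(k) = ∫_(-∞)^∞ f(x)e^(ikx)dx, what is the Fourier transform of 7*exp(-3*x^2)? 7*sqrt(3)*sqrt(pi)*exp(-k^2/12)/3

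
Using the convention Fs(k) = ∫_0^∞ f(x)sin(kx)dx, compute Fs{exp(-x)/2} k/(2 * (k^2 + 1))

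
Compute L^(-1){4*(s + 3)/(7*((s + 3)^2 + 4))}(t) 4*exp(-3*t)*cos(2*t)/7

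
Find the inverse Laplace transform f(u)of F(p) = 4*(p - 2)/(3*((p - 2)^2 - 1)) 4*exp(2*u)*cosh(u)/3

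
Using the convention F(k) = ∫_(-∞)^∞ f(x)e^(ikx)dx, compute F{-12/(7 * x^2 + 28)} -6 * pi * exp(-2 * Abs(k))/7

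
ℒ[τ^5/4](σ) 30/σ^6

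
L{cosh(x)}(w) w/(w^2-1)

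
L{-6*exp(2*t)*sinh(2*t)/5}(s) -12/(5*s*(s - 4))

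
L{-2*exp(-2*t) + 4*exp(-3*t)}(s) 4/(s + 3) - 2/(s + 2)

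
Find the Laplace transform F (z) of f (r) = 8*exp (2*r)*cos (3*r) 8*(z - 2) / ( (z - 2) ^2 + 9) 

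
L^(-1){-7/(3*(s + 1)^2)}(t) -7*t*exp(-t)/3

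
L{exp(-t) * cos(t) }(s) (s + 1) /((s + 1) ^2 + 1) 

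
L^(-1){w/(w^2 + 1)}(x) cos(x)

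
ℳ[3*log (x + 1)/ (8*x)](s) -3*pi*csc (pi*s)/ (8*s - 8)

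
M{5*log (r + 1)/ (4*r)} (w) -5*pi*csc (pi*w)/ (4*w - 4)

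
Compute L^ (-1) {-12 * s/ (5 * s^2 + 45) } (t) -12 * cos (3 * t) /5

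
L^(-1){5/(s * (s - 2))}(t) 5 * exp(t) * sinh(t)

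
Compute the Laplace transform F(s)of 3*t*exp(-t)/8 3/(8*(s + 1)^2)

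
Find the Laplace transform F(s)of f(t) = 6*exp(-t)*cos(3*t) 6*(s + 1)/((s + 1)^2 + 9)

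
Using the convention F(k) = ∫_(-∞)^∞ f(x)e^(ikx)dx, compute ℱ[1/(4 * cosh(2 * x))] pi/(8 * cosh(pi * k/4))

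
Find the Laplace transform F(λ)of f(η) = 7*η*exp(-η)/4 7/(4*(λ + 1)^2)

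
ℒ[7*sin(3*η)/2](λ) 21/(2*(λ^2 + 9))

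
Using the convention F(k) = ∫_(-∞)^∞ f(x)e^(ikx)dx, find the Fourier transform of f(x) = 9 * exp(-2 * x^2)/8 9 * sqrt(2) * sqrt(pi) * exp(-k^2/8)/16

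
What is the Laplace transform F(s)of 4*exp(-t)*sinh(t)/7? 4/(7*s*(s + 2))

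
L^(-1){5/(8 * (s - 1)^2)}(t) 5 * t * exp(t)/8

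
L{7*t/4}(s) 7/(4*s^2)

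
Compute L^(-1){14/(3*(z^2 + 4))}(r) 7*sin(2*r)/3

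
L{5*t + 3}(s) 5/s^2 + 3/s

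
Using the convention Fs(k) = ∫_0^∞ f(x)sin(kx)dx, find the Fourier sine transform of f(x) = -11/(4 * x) -11 * pi/8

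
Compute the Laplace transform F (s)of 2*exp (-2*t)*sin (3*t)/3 2/ ( (s + 2)^2 + 9)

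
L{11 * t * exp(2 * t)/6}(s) 11/(6 * (s - 2)^2)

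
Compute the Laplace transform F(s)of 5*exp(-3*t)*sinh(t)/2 5/(2*((s+3)^2 - 1))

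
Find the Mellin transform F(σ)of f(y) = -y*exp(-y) -gamma(σ+1)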